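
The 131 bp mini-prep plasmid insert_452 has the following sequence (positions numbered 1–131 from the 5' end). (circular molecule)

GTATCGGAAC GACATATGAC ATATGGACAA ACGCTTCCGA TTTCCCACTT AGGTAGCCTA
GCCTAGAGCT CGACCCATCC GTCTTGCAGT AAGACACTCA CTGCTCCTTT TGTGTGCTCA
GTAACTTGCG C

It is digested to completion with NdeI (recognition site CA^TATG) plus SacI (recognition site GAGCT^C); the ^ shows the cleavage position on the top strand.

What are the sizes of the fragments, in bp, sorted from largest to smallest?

75, 49, 7 bp

NdeI sites (CATATG) start at positions 13, 20.
NdeI cuts after base 2 of each site, so after positions 14, 21.
The SacI site (GAGCTC) starts at position 66.
SacI cuts after base 5 of each site (before the last base), so after position 70.
Combined cut positions: 14, 21, 70.
Circular molecule, 3 cuts → 3 fragments:
  15–21 → 7 bp
  22–70 → 49 bp
  71–131 then 1–14 → 61 + 14 = 75 bp
Sorted largest to smallest: 75, 49, 7 bp.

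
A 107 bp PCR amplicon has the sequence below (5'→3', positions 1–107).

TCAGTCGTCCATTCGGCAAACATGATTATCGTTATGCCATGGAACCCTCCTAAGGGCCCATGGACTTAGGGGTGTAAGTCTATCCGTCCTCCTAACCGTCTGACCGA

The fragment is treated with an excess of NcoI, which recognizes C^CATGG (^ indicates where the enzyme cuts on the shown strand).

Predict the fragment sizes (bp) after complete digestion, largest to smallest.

49, 37, 21 bp

NcoI sites (CCATGG) start at positions 37, 58.
NcoI cuts after the first base of each site, so after positions 37, 58.
Linear molecule, 2 cuts → 3 fragments:
  1–37 → 37 bp
  38–58 → 21 bp
  59–107 → 49 bp
Sorted largest to smallest: 49, 37, 21 bp.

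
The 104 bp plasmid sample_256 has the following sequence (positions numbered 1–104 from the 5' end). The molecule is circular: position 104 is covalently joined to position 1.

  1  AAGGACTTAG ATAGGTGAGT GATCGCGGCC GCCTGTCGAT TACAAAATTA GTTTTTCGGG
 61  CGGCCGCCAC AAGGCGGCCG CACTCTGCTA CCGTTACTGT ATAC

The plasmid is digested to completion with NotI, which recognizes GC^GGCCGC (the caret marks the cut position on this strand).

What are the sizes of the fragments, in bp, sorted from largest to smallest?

NotI sites (GCGGCCGC) start at positions 25, 60, 74.
NotI cuts after base 2 of each site, so after positions 26, 61, 75.
Circular molecule, 3 cuts → 3 fragments:
  27–61 → 35 bp
  62–75 → 14 bp
  76–104 then 1–26 → 29 + 26 = 55 bp
Sorted largest to smallest: 55, 35, 14 bp.

55, 35, 14 bp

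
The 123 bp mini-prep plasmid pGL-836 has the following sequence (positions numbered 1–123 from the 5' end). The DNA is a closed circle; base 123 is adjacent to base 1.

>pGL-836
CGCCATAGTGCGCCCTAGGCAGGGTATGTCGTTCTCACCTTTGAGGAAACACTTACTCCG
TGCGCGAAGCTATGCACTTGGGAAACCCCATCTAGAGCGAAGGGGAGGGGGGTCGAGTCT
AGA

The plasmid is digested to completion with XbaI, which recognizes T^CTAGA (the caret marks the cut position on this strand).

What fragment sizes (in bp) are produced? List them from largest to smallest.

XbaI sites (TCTAGA) start at positions 91, 118.
XbaI cuts after the first base of each site, so after positions 91, 118.
Circular molecule, 2 cuts → 2 fragments:
  92–118 → 27 bp
  119–123 then 1–91 → 5 + 91 = 96 bp
Sorted largest to smallest: 96, 27 bp.

96, 27 bp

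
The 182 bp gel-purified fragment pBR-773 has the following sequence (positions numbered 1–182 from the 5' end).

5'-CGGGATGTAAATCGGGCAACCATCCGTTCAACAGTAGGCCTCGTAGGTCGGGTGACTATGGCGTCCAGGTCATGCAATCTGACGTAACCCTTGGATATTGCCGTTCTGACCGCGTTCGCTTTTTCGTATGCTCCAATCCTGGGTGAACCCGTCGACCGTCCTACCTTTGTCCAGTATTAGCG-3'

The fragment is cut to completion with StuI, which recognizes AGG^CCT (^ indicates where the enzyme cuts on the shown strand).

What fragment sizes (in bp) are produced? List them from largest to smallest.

144, 38 bp

The StuI site (AGGCCT) starts at position 36.
StuI cuts after base 3 of each site, so after position 38.
Linear molecule, 1 cut → 2 fragments:
  1–38 → 38 bp
  39–182 → 144 bp
Sorted largest to smallest: 144, 38 bp.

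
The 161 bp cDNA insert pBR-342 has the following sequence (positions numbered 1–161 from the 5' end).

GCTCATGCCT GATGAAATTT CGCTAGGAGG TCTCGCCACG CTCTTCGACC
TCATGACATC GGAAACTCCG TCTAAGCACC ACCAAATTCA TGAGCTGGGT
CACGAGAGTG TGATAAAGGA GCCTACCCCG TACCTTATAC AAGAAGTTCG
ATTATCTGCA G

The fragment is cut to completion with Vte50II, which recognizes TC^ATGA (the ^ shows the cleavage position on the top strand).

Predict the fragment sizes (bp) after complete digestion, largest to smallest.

Vte50II sites (TCATGA) start at positions 51, 88.
Vte50II cuts after base 2 of each site, so after positions 52, 89.
Linear molecule, 2 cuts → 3 fragments:
  1–52 → 52 bp
  53–89 → 37 bp
  90–161 → 72 bp
Sorted largest to smallest: 72, 52, 37 bp.

72, 52, 37 bp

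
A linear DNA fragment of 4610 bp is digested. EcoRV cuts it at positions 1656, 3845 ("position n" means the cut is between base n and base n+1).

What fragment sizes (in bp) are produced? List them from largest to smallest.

Linear molecule, 2 cuts → 3 fragments:
  1656 − 0 = 1656 bp
  3845 − 1656 = 2189 bp
  4610 − 3845 = 765 bp
Sorted largest to smallest: 2189, 1656, 765 bp.

2189, 1656, 765 bp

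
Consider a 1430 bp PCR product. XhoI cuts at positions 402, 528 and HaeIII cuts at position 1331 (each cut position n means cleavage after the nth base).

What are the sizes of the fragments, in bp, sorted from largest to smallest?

803, 402, 126, 99 bp

Combined cut positions (sorted): 402, 528, 1331.
Linear molecule, 3 cuts → 4 fragments:
  402 − 0 = 402 bp
  528 − 402 = 126 bp
  1331 − 528 = 803 bp
  1430 − 1331 = 99 bp
Sorted largest to smallest: 803, 402, 126, 99 bp.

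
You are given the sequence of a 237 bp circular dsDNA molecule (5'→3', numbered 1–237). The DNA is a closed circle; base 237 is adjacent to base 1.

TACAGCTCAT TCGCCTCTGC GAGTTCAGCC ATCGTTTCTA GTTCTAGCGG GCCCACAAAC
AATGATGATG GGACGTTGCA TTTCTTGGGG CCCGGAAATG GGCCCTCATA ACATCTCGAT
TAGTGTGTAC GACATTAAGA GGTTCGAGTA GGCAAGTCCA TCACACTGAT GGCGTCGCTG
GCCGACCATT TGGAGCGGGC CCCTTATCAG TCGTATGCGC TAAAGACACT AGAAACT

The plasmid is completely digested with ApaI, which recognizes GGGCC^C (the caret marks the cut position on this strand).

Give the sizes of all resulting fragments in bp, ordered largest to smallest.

ApaI sites (GGGCCC) start at positions 49, 88, 100, 197.
ApaI cuts after base 5 of each site (before the last base), so after positions 53, 92, 104, 201.
Circular molecule, 4 cuts → 4 fragments:
  54–92 → 39 bp
  93–104 → 12 bp
  105–201 → 97 bp
  202–237 then 1–53 → 36 + 53 = 89 bp
Sorted largest to smallest: 97, 89, 39, 12 bp.

97, 89, 39, 12 bp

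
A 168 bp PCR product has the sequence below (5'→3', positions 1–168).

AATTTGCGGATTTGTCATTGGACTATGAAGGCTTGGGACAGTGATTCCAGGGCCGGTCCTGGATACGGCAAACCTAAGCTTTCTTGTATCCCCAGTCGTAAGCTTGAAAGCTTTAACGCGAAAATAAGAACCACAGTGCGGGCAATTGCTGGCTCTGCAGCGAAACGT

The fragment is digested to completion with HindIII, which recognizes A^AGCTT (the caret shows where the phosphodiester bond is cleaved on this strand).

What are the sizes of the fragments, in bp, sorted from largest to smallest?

HindIII sites (AAGCTT) start at positions 76, 100, 108.
HindIII cuts after the first base of each site, so after positions 76, 100, 108.
Linear molecule, 3 cuts → 4 fragments:
  1–76 → 76 bp
  77–100 → 24 bp
  101–108 → 8 bp
  109–168 → 60 bp
Sorted largest to smallest: 76, 60, 24, 8 bp.

76, 60, 24, 8 bp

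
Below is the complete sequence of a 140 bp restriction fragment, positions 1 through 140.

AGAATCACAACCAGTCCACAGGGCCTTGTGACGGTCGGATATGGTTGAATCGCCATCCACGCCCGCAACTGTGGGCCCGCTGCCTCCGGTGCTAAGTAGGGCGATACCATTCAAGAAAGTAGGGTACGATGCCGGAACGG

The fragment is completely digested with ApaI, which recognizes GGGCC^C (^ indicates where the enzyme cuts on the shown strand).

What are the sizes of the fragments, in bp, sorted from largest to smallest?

77, 63 bp

The ApaI site (GGGCCC) starts at position 73.
ApaI cuts after base 5 of each site (before the last base), so after position 77.
Linear molecule, 1 cut → 2 fragments:
  1–77 → 77 bp
  78–140 → 63 bp
Sorted largest to smallest: 77, 63 bp.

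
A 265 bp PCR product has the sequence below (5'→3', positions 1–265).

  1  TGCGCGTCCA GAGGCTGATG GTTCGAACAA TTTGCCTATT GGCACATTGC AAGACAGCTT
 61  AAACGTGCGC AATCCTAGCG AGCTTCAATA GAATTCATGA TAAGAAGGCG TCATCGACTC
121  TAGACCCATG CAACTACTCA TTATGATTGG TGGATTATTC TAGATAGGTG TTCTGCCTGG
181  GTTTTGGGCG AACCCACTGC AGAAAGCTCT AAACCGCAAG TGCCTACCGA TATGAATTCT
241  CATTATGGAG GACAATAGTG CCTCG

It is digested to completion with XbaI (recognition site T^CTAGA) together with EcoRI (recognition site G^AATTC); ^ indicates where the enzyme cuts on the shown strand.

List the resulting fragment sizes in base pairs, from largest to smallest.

91, 75, 40, 31, 28 bp

XbaI sites (TCTAGA) start at positions 119, 159.
XbaI cuts after the first base of each site, so after positions 119, 159.
EcoRI sites (GAATTC) start at positions 91, 234.
EcoRI cuts after the first base of each site, so after positions 91, 234.
Combined cut positions: 91, 119, 159, 234.
Linear molecule, 4 cuts → 5 fragments:
  1–91 → 91 bp
  92–119 → 28 bp
  120–159 → 40 bp
  160–234 → 75 bp
  235–265 → 31 bp
Sorted largest to smallest: 91, 75, 40, 31, 28 bp.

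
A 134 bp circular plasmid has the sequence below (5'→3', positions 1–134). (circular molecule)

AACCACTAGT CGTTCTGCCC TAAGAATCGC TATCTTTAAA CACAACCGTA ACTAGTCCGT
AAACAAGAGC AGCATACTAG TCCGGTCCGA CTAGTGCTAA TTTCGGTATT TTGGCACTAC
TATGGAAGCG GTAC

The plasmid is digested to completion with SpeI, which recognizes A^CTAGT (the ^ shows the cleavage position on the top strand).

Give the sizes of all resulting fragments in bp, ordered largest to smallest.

SpeI sites (ACTAGT) start at positions 5, 51, 76, 90.
SpeI cuts after the first base of each site, so after positions 5, 51, 76, 90.
Circular molecule, 4 cuts → 4 fragments:
  6–51 → 46 bp
  52–76 → 25 bp
  77–90 → 14 bp
  91–134 then 1–5 → 44 + 5 = 49 bp
Sorted largest to smallest: 49, 46, 25, 14 bp.

49, 46, 25, 14 bp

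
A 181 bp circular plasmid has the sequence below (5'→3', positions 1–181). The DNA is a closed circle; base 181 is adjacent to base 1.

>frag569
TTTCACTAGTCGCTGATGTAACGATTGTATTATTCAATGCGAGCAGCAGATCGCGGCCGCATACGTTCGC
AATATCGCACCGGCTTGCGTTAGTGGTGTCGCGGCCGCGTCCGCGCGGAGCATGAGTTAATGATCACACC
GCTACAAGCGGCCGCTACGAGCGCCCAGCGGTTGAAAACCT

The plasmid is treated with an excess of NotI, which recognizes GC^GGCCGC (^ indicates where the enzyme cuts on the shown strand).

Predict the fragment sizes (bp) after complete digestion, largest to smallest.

NotI sites (GCGGCCGC) start at positions 53, 101, 148.
NotI cuts after base 2 of each site, so after positions 54, 102, 149.
Circular molecule, 3 cuts → 3 fragments:
  55–102 → 48 bp
  103–149 → 47 bp
  150–181 then 1–54 → 32 + 54 = 86 bp
Sorted largest to smallest: 86, 48, 47 bp.

86, 48, 47 bp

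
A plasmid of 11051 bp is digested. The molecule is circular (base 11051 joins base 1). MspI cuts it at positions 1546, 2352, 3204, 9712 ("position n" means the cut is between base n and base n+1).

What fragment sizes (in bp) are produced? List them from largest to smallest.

Circular molecule, 4 cuts → 4 fragments:
  2352 − 1546 = 806 bp
  3204 − 2352 = 852 bp
  9712 − 3204 = 6508 bp
  wrap: 11051 − 9712 + 1546 = 2885 bp
Sorted largest to smallest: 6508, 2885, 852, 806 bp.

6508, 2885, 852, 806 bp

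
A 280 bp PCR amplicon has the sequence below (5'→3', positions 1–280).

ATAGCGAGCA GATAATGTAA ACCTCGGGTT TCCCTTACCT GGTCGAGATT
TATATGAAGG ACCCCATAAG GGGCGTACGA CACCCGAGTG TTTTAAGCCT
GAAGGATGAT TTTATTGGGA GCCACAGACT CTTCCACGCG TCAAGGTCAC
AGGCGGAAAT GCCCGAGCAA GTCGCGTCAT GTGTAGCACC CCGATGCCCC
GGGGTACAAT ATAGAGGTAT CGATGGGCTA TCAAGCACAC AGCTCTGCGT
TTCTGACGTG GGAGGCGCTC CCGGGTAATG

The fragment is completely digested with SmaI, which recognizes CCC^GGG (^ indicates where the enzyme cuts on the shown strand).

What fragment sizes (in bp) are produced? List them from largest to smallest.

200, 72, 8 bp

SmaI sites (CCCGGG) start at positions 198, 270.
SmaI cuts after base 3 of each site, so after positions 200, 272.
Linear molecule, 2 cuts → 3 fragments:
  1–200 → 200 bp
  201–272 → 72 bp
  273–280 → 8 bp
Sorted largest to smallest: 200, 72, 8 bp.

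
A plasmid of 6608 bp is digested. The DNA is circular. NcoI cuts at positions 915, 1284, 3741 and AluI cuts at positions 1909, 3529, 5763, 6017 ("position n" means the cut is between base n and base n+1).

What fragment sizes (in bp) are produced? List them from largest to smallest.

2022, 1620, 1506, 625, 369, 254, 212 bp

Combined cut positions (sorted): 915, 1284, 1909, 3529, 3741, 5763, 6017.
Circular molecule, 7 cuts → 7 fragments:
  1284 − 915 = 369 bp
  1909 − 1284 = 625 bp
  3529 − 1909 = 1620 bp
  3741 − 3529 = 212 bp
  5763 − 3741 = 2022 bp
  6017 − 5763 = 254 bp
  wrap: 6608 − 6017 + 915 = 1506 bp
Sorted largest to smallest: 2022, 1620, 1506, 625, 369, 254, 212 bp.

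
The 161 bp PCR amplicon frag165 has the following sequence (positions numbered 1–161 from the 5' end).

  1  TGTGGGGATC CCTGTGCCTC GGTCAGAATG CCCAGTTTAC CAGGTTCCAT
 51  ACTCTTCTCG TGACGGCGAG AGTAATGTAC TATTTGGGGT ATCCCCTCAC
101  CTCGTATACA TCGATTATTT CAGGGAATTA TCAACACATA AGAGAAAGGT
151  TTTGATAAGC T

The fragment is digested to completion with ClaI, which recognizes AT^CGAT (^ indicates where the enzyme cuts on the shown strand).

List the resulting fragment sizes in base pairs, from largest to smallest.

The ClaI site (ATCGAT) starts at position 110.
ClaI cuts after base 2 of each site, so after position 111.
Linear molecule, 1 cut → 2 fragments:
  1–111 → 111 bp
  112–161 → 50 bp
Sorted largest to smallest: 111, 50 bp.

111, 50 bp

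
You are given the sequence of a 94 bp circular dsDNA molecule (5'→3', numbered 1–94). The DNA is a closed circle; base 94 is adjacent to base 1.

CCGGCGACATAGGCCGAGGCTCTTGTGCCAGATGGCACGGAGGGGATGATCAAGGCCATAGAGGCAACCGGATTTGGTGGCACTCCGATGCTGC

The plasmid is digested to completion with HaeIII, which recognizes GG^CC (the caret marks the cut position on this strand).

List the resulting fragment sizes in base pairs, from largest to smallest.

52, 42 bp

HaeIII sites (GGCC) start at positions 12, 54.
HaeIII cuts after base 2 of each site, so after positions 13, 55.
Circular molecule, 2 cuts → 2 fragments:
  14–55 → 42 bp
  56–94 then 1–13 → 39 + 13 = 52 bp
Sorted largest to smallest: 52, 42 bp.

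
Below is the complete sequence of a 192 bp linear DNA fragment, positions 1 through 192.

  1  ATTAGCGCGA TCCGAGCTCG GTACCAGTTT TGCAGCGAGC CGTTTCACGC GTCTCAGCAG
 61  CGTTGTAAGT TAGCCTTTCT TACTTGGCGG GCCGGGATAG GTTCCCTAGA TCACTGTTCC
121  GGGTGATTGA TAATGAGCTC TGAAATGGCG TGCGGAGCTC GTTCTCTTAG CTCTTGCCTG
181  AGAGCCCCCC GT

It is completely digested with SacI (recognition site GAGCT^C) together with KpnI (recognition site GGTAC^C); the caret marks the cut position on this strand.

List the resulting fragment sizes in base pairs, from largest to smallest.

SacI sites (GAGCTC) start at positions 14, 135, 155.
SacI cuts after base 5 of each site (before the last base), so after positions 18, 139, 159.
The KpnI site (GGTACC) starts at position 20.
KpnI cuts after base 5 of each site (before the last base), so after position 24.
Combined cut positions: 18, 24, 139, 159.
Linear molecule, 4 cuts → 5 fragments:
  1–18 → 18 bp
  19–24 → 6 bp
  25–139 → 115 bp
  140–159 → 20 bp
  160–192 → 33 bp
Sorted largest to smallest: 115, 33, 20, 18, 6 bp.

115, 33, 20, 18, 6 bp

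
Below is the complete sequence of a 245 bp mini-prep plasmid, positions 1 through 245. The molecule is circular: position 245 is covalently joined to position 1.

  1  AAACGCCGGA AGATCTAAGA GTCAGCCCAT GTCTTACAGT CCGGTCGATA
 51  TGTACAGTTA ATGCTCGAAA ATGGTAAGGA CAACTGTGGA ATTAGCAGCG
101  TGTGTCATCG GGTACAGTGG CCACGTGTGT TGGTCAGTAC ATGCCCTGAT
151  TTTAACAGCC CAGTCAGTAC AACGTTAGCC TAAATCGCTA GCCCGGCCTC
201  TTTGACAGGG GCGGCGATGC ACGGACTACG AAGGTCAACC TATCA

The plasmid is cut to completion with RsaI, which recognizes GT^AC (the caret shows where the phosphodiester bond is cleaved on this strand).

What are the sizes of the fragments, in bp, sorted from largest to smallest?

130, 60, 30, 25 bp

RsaI sites (GTAC) start at positions 52, 112, 137, 167.
RsaI cuts after base 2 of each site, so after positions 53, 113, 138, 168.
Circular molecule, 4 cuts → 4 fragments:
  54–113 → 60 bp
  114–138 → 25 bp
  139–168 → 30 bp
  169–245 then 1–53 → 77 + 53 = 130 bp
Sorted largest to smallest: 130, 60, 30, 25 bp.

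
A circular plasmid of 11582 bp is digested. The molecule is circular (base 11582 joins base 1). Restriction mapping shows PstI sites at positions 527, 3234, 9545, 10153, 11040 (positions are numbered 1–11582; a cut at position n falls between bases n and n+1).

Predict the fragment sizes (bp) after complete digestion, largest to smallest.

Circular molecule, 5 cuts → 5 fragments:
  3234 − 527 = 2707 bp
  9545 − 3234 = 6311 bp
  10153 − 9545 = 608 bp
  11040 − 10153 = 887 bp
  wrap: 11582 − 11040 + 527 = 1069 bp
Sorted largest to smallest: 6311, 2707, 1069, 887, 608 bp.

6311, 2707, 1069, 887, 608 bp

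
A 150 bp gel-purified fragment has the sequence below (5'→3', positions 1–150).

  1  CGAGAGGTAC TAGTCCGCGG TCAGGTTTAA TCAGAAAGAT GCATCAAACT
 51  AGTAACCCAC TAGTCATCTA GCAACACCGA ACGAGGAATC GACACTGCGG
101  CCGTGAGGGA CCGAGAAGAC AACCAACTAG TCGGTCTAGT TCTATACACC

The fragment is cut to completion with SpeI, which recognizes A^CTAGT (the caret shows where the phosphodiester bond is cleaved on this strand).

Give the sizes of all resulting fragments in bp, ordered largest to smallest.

67, 39, 24, 11, 9 bp

SpeI sites (ACTAGT) start at positions 9, 48, 59, 126.
SpeI cuts after the first base of each site, so after positions 9, 48, 59, 126.
Linear molecule, 4 cuts → 5 fragments:
  1–9 → 9 bp
  10–48 → 39 bp
  49–59 → 11 bp
  60–126 → 67 bp
  127–150 → 24 bp
Sorted largest to smallest: 67, 39, 24, 11, 9 bp.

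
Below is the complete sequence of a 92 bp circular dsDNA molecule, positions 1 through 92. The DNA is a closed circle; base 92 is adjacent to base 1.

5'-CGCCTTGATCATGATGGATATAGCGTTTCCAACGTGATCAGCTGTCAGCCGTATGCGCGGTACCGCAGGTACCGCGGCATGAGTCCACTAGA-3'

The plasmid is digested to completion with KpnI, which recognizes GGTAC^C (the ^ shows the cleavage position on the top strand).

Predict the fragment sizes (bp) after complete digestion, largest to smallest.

KpnI sites (GGTACC) start at positions 59, 68.
KpnI cuts after base 5 of each site (before the last base), so after positions 63, 72.
Circular molecule, 2 cuts → 2 fragments:
  64–72 → 9 bp
  73–92 then 1–63 → 20 + 63 = 83 bp
Sorted largest to smallest: 83, 9 bp.

83, 9 bp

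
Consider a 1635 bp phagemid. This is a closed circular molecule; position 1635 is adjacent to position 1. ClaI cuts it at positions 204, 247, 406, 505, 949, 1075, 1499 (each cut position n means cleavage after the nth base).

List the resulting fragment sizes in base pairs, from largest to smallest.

444, 424, 340, 159, 126, 99, 43 bp

Circular molecule, 7 cuts → 7 fragments:
  247 − 204 = 43 bp
  406 − 247 = 159 bp
  505 − 406 = 99 bp
  949 − 505 = 444 bp
  1075 − 949 = 126 bp
  1499 − 1075 = 424 bp
  wrap: 1635 − 1499 + 204 = 340 bp
Sorted largest to smallest: 444, 424, 340, 159, 126, 99, 43 bp.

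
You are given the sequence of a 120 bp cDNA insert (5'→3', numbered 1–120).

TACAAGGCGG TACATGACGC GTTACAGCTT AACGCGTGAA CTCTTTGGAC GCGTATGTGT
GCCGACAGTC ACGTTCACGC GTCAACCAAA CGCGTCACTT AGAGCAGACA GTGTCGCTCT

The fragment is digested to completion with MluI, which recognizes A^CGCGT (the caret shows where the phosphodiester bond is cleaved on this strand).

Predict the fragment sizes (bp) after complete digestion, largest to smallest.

MluI sites (ACGCGT) start at positions 17, 32, 49, 77, 90.
MluI cuts after the first base of each site, so after positions 17, 32, 49, 77, 90.
Linear molecule, 5 cuts → 6 fragments:
  1–17 → 17 bp
  18–32 → 15 bp
  33–49 → 17 bp
  50–77 → 28 bp
  78–90 → 13 bp
  91–120 → 30 bp
Sorted largest to smallest: 30, 28, 17, 17, 15, 13 bp.

30, 28, 17, 17, 15, 13 bp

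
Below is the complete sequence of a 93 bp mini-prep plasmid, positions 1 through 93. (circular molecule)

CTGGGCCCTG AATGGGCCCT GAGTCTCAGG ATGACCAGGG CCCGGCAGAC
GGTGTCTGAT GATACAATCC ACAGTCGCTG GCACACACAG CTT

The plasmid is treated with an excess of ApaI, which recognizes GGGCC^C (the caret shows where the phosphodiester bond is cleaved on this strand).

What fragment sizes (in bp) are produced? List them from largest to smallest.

58, 24, 11 bp

ApaI sites (GGGCCC) start at positions 3, 14, 38.
ApaI cuts after base 5 of each site (before the last base), so after positions 7, 18, 42.
Circular molecule, 3 cuts → 3 fragments:
  8–18 → 11 bp
  19–42 → 24 bp
  43–93 then 1–7 → 51 + 7 = 58 bp
Sorted largest to smallest: 58, 24, 11 bp.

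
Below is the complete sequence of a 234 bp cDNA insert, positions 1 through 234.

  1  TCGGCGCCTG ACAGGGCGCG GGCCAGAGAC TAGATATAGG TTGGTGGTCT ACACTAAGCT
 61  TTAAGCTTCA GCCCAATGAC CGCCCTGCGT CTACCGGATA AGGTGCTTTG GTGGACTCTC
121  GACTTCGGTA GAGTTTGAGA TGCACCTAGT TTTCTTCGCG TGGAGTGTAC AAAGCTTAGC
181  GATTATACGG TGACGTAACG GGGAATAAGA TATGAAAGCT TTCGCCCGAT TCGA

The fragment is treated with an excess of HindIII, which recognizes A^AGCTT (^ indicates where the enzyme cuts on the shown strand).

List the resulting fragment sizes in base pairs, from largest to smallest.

109, 56, 44, 18, 7 bp

HindIII sites (AAGCTT) start at positions 56, 63, 172, 216.
HindIII cuts after the first base of each site, so after positions 56, 63, 172, 216.
Linear molecule, 4 cuts → 5 fragments:
  1–56 → 56 bp
  57–63 → 7 bp
  64–172 → 109 bp
  173–216 → 44 bp
  217–234 → 18 bp
Sorted largest to smallest: 109, 56, 44, 18, 7 bp.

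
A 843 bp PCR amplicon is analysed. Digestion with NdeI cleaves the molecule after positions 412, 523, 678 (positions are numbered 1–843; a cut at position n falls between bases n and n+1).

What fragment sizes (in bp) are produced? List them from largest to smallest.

Linear molecule, 3 cuts → 4 fragments:
  412 − 0 = 412 bp
  523 − 412 = 111 bp
  678 − 523 = 155 bp
  843 − 678 = 165 bp
Sorted largest to smallest: 412, 165, 155, 111 bp.

412, 165, 155, 111 bp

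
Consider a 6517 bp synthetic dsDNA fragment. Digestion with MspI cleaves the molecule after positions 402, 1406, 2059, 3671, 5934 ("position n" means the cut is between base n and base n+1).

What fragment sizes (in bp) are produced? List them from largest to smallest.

Linear molecule, 5 cuts → 6 fragments:
  402 − 0 = 402 bp
  1406 − 402 = 1004 bp
  2059 − 1406 = 653 bp
  3671 − 2059 = 1612 bp
  5934 − 3671 = 2263 bp
  6517 − 5934 = 583 bp
Sorted largest to smallest: 2263, 1612, 1004, 653, 583, 402 bp.

2263, 1612, 1004, 653, 583, 402 bp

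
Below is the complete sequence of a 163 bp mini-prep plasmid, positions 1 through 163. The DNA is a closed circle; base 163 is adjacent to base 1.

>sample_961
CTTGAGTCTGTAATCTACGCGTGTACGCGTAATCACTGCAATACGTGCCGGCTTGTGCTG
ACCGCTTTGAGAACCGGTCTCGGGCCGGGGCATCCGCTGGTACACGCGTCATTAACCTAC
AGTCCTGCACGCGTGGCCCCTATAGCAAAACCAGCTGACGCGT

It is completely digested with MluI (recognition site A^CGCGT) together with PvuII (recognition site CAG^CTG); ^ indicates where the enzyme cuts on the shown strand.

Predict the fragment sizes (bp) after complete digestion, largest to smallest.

79, 25, 25, 22, 8, 4 bp

MluI sites (ACGCGT) start at positions 17, 25, 104, 129, 158.
MluI cuts after the first base of each site, so after positions 17, 25, 104, 129, 158.
The PvuII site (CAGCTG) starts at position 152.
PvuII cuts after base 3 of each site, so after position 154.
Combined cut positions: 17, 25, 104, 129, 154, 158.
Circular molecule, 6 cuts → 6 fragments:
  18–25 → 8 bp
  26–104 → 79 bp
  105–129 → 25 bp
  130–154 → 25 bp
  155–158 → 4 bp
  159–163 then 1–17 → 5 + 17 = 22 bp
Sorted largest to smallest: 79, 25, 25, 22, 8, 4 bp.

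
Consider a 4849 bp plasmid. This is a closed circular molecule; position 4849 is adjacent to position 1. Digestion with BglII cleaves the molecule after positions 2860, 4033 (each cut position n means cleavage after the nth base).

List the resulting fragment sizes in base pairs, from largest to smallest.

Circular molecule, 2 cuts → 2 fragments:
  4033 − 2860 = 1173 bp
  wrap: 4849 − 4033 + 2860 = 3676 bp
Sorted largest to smallest: 3676, 1173 bp.

3676, 1173 bp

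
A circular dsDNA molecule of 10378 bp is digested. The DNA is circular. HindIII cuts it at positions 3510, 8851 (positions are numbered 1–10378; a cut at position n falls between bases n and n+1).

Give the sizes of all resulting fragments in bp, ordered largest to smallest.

Circular molecule, 2 cuts → 2 fragments:
  8851 − 3510 = 5341 bp
  wrap: 10378 − 8851 + 3510 = 5037 bp
Sorted largest to smallest: 5341, 5037 bp.

5341, 5037 bp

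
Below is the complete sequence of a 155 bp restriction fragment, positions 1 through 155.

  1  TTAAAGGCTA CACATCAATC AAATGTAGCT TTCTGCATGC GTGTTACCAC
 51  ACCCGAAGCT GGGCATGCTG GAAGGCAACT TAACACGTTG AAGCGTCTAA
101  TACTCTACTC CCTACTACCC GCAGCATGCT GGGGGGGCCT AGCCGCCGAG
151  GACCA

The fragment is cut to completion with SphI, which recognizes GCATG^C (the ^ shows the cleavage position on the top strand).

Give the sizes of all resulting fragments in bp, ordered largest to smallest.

61, 39, 28, 27 bp

SphI sites (GCATGC) start at positions 35, 63, 124.
SphI cuts after base 5 of each site (before the last base), so after positions 39, 67, 128.
Linear molecule, 3 cuts → 4 fragments:
  1–39 → 39 bp
  40–67 → 28 bp
  68–128 → 61 bp
  129–155 → 27 bp
Sorted largest to smallest: 61, 39, 28, 27 bp.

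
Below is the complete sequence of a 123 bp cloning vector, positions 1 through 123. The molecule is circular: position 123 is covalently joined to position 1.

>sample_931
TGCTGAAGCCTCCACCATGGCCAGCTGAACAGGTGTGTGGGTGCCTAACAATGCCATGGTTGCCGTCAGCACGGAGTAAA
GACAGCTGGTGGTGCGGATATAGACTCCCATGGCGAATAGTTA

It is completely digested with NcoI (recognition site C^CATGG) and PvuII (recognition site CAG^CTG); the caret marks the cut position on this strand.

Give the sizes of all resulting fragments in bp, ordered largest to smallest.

31, 30, 30, 23, 9 bp

NcoI sites (CCATGG) start at positions 15, 54, 108.
NcoI cuts after the first base of each site, so after positions 15, 54, 108.
PvuII sites (CAGCTG) start at positions 22, 83.
PvuII cuts after base 3 of each site, so after positions 24, 85.
Combined cut positions: 15, 24, 54, 85, 108.
Circular molecule, 5 cuts → 5 fragments:
  16–24 → 9 bp
  25–54 → 30 bp
  55–85 → 31 bp
  86–108 → 23 bp
  109–123 then 1–15 → 15 + 15 = 30 bp
Sorted largest to smallest: 31, 30, 30, 23, 9 bp.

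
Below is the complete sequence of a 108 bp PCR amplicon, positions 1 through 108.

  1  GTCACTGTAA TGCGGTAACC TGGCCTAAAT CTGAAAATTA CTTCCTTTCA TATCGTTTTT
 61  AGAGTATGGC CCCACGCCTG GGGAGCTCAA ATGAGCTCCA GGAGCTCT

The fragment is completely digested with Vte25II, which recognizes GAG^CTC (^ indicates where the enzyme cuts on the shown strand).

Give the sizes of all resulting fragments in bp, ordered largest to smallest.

Vte25II sites (GAGCTC) start at positions 83, 93, 102.
Vte25II cuts after base 3 of each site, so after positions 85, 95, 104.
Linear molecule, 3 cuts → 4 fragments:
  1–85 → 85 bp
  86–95 → 10 bp
  96–104 → 9 bp
  105–108 → 4 bp
Sorted largest to smallest: 85, 10, 9, 4 bp.

85, 10, 9, 4 bp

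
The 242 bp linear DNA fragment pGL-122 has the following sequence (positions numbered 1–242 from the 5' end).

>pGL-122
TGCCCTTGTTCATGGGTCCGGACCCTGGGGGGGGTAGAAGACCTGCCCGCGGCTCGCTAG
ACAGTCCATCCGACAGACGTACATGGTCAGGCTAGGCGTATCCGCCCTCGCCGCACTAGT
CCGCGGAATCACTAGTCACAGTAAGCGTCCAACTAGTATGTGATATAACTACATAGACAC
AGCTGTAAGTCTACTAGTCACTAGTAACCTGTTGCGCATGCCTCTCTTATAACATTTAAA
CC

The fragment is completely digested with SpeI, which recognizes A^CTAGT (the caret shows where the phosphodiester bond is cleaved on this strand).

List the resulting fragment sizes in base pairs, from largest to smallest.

115, 42, 41, 21, 16, 7 bp

SpeI sites (ACTAGT) start at positions 115, 131, 152, 193, 200.
SpeI cuts after the first base of each site, so after positions 115, 131, 152, 193, 200.
Linear molecule, 5 cuts → 6 fragments:
  1–115 → 115 bp
  116–131 → 16 bp
  132–152 → 21 bp
  153–193 → 41 bp
  194–200 → 7 bp
  201–242 → 42 bp
Sorted largest to smallest: 115, 42, 41, 21, 16, 7 bp.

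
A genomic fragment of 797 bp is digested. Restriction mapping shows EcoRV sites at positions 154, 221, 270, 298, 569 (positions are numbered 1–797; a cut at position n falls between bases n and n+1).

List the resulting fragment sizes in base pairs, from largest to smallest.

Linear molecule, 5 cuts → 6 fragments:
  154 − 0 = 154 bp
  221 − 154 = 67 bp
  270 − 221 = 49 bp
  298 − 270 = 28 bp
  569 − 298 = 271 bp
  797 − 569 = 228 bp
Sorted largest to smallest: 271, 228, 154, 67, 49, 28 bp.

271, 228, 154, 67, 49, 28 bp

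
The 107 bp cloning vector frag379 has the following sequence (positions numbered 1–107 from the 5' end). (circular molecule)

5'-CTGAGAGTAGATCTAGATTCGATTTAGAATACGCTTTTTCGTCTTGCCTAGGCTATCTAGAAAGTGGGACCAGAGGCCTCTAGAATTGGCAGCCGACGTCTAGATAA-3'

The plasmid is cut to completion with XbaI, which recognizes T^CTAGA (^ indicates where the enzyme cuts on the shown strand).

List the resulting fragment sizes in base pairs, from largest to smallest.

XbaI sites (TCTAGA) start at positions 12, 56, 79, 99.
XbaI cuts after the first base of each site, so after positions 12, 56, 79, 99.
Circular molecule, 4 cuts → 4 fragments:
  13–56 → 44 bp
  57–79 → 23 bp
  80–99 → 20 bp
  100–107 then 1–12 → 8 + 12 = 20 bp
Sorted largest to smallest: 44, 23, 20, 20 bp.

44, 23, 20, 20 bp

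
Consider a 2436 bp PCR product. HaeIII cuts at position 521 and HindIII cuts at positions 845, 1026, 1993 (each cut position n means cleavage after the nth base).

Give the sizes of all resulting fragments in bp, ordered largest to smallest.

967, 521, 443, 324, 181 bp

Combined cut positions (sorted): 521, 845, 1026, 1993.
Linear molecule, 4 cuts → 5 fragments:
  521 − 0 = 521 bp
  845 − 521 = 324 bp
  1026 − 845 = 181 bp
  1993 − 1026 = 967 bp
  2436 − 1993 = 443 bp
Sorted largest to smallest: 967, 521, 443, 324, 181 bp.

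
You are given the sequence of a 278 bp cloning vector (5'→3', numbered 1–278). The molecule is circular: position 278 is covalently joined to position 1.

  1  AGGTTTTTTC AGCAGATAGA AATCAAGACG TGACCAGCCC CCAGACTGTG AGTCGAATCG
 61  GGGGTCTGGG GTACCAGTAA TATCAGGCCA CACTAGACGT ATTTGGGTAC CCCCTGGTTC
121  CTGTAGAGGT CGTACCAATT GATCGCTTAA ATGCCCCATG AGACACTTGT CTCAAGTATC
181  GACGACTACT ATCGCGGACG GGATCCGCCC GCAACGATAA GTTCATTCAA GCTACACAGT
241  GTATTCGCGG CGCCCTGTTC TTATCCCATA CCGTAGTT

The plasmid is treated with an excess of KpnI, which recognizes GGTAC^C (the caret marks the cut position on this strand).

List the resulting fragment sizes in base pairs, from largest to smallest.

242, 36 bp

KpnI sites (GGTACC) start at positions 70, 106.
KpnI cuts after base 5 of each site (before the last base), so after positions 74, 110.
Circular molecule, 2 cuts → 2 fragments:
  75–110 → 36 bp
  111–278 then 1–74 → 168 + 74 = 242 bp
Sorted largest to smallest: 242, 36 bp.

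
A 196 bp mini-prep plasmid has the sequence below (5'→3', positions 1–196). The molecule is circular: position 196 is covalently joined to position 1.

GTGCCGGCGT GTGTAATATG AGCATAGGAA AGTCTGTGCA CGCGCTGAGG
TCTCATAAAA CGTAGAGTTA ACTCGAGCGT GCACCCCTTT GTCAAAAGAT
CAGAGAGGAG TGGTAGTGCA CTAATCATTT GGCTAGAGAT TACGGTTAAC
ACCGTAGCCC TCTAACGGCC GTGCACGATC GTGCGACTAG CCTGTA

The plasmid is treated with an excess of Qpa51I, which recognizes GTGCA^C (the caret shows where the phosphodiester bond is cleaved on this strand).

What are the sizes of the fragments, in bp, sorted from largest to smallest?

61, 55, 43, 37 bp

Qpa51I sites (GTGCAC) start at positions 36, 79, 116, 171.
Qpa51I cuts after base 5 of each site (before the last base), so after positions 40, 83, 120, 175.
Circular molecule, 4 cuts → 4 fragments:
  41–83 → 43 bp
  84–120 → 37 bp
  121–175 → 55 bp
  176–196 then 1–40 → 21 + 40 = 61 bp
Sorted largest to smallest: 61, 55, 43, 37 bp.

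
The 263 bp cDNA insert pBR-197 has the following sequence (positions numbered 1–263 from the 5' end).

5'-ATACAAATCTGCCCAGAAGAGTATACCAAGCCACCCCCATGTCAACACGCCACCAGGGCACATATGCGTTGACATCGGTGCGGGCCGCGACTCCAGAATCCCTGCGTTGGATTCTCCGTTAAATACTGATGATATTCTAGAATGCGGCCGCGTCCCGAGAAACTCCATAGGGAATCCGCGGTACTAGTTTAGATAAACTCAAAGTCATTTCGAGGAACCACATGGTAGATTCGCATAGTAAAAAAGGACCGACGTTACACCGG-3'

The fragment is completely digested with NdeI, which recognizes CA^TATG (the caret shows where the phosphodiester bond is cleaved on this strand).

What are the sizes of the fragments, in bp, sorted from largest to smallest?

201, 62 bp

The NdeI site (CATATG) starts at position 61.
NdeI cuts after base 2 of each site, so after position 62.
Linear molecule, 1 cut → 2 fragments:
  1–62 → 62 bp
  63–263 → 201 bp
Sorted largest to smallest: 201, 62 bp.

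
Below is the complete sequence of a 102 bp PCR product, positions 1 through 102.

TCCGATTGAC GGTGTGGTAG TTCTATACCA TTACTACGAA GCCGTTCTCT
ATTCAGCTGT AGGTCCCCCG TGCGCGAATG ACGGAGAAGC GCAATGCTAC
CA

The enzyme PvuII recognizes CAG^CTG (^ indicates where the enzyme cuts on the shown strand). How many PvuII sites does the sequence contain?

1

CAGCTG occurs starting at position 54.
PvuII cuts at 1 site.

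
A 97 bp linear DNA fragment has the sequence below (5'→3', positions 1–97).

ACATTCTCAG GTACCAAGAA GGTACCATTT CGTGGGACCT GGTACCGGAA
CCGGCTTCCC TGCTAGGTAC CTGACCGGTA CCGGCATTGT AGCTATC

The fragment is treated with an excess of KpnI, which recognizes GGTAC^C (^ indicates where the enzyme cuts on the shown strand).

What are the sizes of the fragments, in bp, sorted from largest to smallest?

25, 20, 16, 14, 11, 11 bp

KpnI sites (GGTACC) start at positions 10, 21, 41, 66, 77.
KpnI cuts after base 5 of each site (before the last base), so after positions 14, 25, 45, 70, 81.
Linear molecule, 5 cuts → 6 fragments:
  1–14 → 14 bp
  15–25 → 11 bp
  26–45 → 20 bp
  46–70 → 25 bp
  71–81 → 11 bp
  82–97 → 16 bp
Sorted largest to smallest: 25, 20, 16, 14, 11, 11 bp.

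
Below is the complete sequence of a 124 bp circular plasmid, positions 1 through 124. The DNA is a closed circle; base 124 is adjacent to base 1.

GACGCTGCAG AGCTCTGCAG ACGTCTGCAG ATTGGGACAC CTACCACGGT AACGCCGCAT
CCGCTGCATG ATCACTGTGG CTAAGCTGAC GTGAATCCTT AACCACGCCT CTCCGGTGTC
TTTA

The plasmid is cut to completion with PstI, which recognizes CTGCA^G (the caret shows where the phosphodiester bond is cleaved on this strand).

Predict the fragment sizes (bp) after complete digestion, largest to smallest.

PstI sites (CTGCAG) start at positions 5, 15, 25.
PstI cuts after base 5 of each site (before the last base), so after positions 9, 19, 29.
Circular molecule, 3 cuts → 3 fragments:
  10–19 → 10 bp
  20–29 → 10 bp
  30–124 then 1–9 → 95 + 9 = 104 bp
Sorted largest to smallest: 104, 10, 10 bp.

104, 10, 10 bp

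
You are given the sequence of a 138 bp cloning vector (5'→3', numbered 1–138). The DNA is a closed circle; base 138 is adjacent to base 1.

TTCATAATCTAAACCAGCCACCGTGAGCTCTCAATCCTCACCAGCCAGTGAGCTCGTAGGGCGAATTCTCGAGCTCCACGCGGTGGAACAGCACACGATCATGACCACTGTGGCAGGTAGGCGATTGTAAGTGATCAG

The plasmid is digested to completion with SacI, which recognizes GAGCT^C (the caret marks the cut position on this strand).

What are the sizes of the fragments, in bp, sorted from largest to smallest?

92, 25, 21 bp

SacI sites (GAGCTC) start at positions 25, 50, 71.
SacI cuts after base 5 of each site (before the last base), so after positions 29, 54, 75.
Circular molecule, 3 cuts → 3 fragments:
  30–54 → 25 bp
  55–75 → 21 bp
  76–138 then 1–29 → 63 + 29 = 92 bp
Sorted largest to smallest: 92, 25, 21 bp.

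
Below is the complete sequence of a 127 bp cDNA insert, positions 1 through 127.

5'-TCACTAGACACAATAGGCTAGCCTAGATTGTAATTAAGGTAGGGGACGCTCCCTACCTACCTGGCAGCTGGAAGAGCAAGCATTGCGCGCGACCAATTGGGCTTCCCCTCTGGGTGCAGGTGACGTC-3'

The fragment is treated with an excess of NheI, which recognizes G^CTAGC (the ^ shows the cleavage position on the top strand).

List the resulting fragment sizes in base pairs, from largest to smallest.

110, 17 bp

The NheI site (GCTAGC) starts at position 17.
NheI cuts after the first base of each site, so after position 17.
Linear molecule, 1 cut → 2 fragments:
  1–17 → 17 bp
  18–127 → 110 bp
Sorted largest to smallest: 110, 17 bp.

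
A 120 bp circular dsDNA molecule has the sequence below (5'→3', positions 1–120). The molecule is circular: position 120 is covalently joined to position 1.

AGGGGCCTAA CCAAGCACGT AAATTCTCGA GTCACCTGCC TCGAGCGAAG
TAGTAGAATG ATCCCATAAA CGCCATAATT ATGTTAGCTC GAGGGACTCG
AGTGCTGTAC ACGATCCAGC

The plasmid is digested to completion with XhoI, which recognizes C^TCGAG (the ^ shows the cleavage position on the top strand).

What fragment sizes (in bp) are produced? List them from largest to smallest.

49, 48, 14, 9 bp

XhoI sites (CTCGAG) start at positions 26, 40, 88, 97.
XhoI cuts after the first base of each site, so after positions 26, 40, 88, 97.
Circular molecule, 4 cuts → 4 fragments:
  27–40 → 14 bp
  41–88 → 48 bp
  89–97 → 9 bp
  98–120 then 1–26 → 23 + 26 = 49 bp
Sorted largest to smallest: 49, 48, 14, 9 bp.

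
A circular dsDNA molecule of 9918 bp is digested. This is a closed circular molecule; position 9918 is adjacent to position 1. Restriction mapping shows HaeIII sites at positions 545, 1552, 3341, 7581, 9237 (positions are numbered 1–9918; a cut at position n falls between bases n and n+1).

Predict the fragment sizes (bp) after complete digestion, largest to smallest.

4240, 1789, 1656, 1226, 1007 bp

Circular molecule, 5 cuts → 5 fragments:
  1552 − 545 = 1007 bp
  3341 − 1552 = 1789 bp
  7581 − 3341 = 4240 bp
  9237 − 7581 = 1656 bp
  wrap: 9918 − 9237 + 545 = 1226 bp
Sorted largest to smallest: 4240, 1789, 1656, 1226, 1007 bp.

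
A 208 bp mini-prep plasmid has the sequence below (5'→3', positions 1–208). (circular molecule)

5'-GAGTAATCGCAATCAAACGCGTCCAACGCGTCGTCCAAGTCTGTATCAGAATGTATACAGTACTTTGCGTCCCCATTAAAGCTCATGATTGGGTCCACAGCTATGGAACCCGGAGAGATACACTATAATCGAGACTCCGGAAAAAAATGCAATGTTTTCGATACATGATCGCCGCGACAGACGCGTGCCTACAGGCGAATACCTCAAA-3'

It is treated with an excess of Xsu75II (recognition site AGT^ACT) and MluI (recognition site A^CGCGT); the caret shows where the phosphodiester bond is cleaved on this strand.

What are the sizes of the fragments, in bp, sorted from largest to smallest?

120, 44, 35, 9 bp

The Xsu75II site (AGTACT) starts at position 59.
Xsu75II cuts after base 3 of each site, so after position 61.
MluI sites (ACGCGT) start at positions 17, 26, 181.
MluI cuts after the first base of each site, so after positions 17, 26, 181.
Combined cut positions: 17, 26, 61, 181.
Circular molecule, 4 cuts → 4 fragments:
  18–26 → 9 bp
  27–61 → 35 bp
  62–181 → 120 bp
  182–208 then 1–17 → 27 + 17 = 44 bp
Sorted largest to smallest: 120, 44, 35, 9 bp.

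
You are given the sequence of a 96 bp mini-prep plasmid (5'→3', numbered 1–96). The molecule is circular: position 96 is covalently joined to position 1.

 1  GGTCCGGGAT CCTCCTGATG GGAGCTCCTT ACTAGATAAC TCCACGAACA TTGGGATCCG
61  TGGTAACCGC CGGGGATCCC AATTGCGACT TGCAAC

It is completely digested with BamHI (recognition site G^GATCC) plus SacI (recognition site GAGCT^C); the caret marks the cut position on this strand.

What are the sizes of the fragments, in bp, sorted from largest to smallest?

29, 28, 20, 19 bp

BamHI sites (GGATCC) start at positions 7, 54, 74.
BamHI cuts after the first base of each site, so after positions 7, 54, 74.
The SacI site (GAGCTC) starts at position 22.
SacI cuts after base 5 of each site (before the last base), so after position 26.
Combined cut positions: 7, 26, 54, 74.
Circular molecule, 4 cuts → 4 fragments:
  8–26 → 19 bp
  27–54 → 28 bp
  55–74 → 20 bp
  75–96 then 1–7 → 22 + 7 = 29 bp
Sorted largest to smallest: 29, 28, 20, 19 bp.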